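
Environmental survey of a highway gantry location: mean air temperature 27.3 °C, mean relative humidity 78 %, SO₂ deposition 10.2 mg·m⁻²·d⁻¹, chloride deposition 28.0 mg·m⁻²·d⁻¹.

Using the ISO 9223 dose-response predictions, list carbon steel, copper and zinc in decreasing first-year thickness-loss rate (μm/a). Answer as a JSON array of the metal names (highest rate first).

carbon steel: f(T) = -0.054·(T−10) [T>10 °C] = -0.9342
  SO₂ term: 1.77·10.2^0.52·exp(0.02·78-0.9342) = 11.07
  Cl⁻ term: 0.102·28.0^0.62·exp(0.033·78+0.04·27.3) = 31.47
  sum: 11.07 + 31.47 → r_corr = 42.55 μm/a
copper: T>10 °C ⇒ hinge -0.080·(27.3−10) = -1.3840
  SO₂ term: 0.0053·10.2^0.26·exp(0.059·78-1.3840) = 0.2421
  Cl⁻ term: 0.01025·28.0^0.27·exp(0.036·78+0.049·27.3) = 1.592
  r_corr = 0.2421 + 1.592 = 1.834 μm/a
zinc: T>10 °C ⇒ hinge -0.071·(27.3−10) = -1.2283
  Pd branch = 0.0129·Pd^0.44·e^(0.046·RH+f) = 0.3795 μm/a
  Cl⁻ term: 0.0175·28.0^0.57·exp(0.008·78+0.085·27.3) = 2.222
  r_corr = 0.3795 + 2.222 = 2.601 μm/a
Ordering by μm/a: carbon steel (42.5) > zinc (2.6) > copper (1.83)

["carbon steel", "zinc", "copper"]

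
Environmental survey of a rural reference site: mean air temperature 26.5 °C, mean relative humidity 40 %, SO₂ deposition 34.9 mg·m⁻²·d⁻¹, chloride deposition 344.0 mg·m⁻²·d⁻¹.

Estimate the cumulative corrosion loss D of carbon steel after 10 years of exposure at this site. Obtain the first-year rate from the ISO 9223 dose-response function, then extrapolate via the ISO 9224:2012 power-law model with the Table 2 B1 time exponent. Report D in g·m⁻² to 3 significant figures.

D(10) = 1.35e+03 g·m⁻²

carbon steel: f(T) = -0.054·(T−10) [T>10 °C] = -0.8910
  sulphur-dioxide contribution → 10.25 μm/a
  chloride contribution → 41.2 μm/a
  ⇒ r_corr(carbon steel) = 51.45 μm/a
ISO 9224: D(t) = r_corr · t^b with b = 0.523 (carbon steel, B1)
  D(10) = 51.45 × 10^0.523 = 51.45 × 3.334 = 171.5 μm
  Mass loss = 171.5 μm × 7.85 g/cm³ = 1347 g·m⁻²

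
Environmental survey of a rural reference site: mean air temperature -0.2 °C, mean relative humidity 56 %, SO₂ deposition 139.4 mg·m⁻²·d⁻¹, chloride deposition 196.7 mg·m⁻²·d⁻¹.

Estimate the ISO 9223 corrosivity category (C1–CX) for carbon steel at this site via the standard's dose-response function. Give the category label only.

carbon steel: T≤10 °C ⇒ hinge +0.150·(-0.2−10) = -1.5300
  sulphur-dioxide contribution → 15.31 μm/a
  chloride contribution → 16.98 μm/a
  total first-year rate 32.29 μm/a
ISO 9223 Table 2 (carbon steel): 25 < 32.3 ≤ 50 μm/a ⇒ C3

C3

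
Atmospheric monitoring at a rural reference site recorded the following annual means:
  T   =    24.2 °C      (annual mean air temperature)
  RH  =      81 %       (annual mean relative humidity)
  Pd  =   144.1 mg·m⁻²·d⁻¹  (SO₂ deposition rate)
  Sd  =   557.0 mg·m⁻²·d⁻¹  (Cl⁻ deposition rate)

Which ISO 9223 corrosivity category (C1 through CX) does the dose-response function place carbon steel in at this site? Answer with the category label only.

CX

carbon steel: f(T) = -0.054·(T−10) [T>10 °C] = -0.7668
  sulphur-dioxide contribution → 55.08 μm/a
  chloride contribution → 196 μm/a
  ⇒ r_corr(carbon steel) = 251.1 μm/a
Category bounds: 200…700 μm/a bracket r_corr ⇒ CX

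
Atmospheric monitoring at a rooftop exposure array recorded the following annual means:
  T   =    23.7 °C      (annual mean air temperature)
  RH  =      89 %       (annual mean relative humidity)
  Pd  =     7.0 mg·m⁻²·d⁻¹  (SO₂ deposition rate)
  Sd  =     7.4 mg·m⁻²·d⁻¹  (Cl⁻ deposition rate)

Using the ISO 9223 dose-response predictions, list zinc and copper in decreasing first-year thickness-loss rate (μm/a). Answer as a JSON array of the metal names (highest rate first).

["copper", "zinc"]

zinc: temperature factor f = -0.071·(13.7) = -0.9727
  Pd branch = 0.0129·Pd^0.44·e^(0.046·RH+f) = 0.6886 μm/a
  Cl⁻ term: 0.0175·7.4^0.57·exp(0.008·89+0.085·23.7) = 0.8368
  r_corr = 0.6886 + 0.8368 = 1.525 μm/a
copper: T>10 °C ⇒ hinge -0.080·(23.7−10) = -1.0960
  Pd branch = 0.0053·Pd^0.26·e^(0.059·RH+f) = 0.5604 μm/a
  Cl⁻ term: 0.01025·7.4^0.27·exp(0.036·89+0.049·23.7) = 1.384
  r_corr = 0.5604 + 1.384 = 1.945 μm/a
Ordering by μm/a: copper (1.94) > zinc (1.53)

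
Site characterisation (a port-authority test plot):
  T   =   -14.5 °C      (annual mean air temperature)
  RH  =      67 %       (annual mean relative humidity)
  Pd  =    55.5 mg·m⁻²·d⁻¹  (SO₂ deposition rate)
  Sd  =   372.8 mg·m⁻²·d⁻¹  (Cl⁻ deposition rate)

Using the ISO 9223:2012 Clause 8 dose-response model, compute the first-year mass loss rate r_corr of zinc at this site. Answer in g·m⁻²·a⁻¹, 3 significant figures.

zinc: T≤10 °C ⇒ hinge +0.038·(-14.5−10) = -0.9310
  SO₂ term: 0.0129·55.5^0.44·exp(0.046·67-0.9310) = 0.649
  Sd branch = 0.0175·Sd^0.57·e^(0.008·RH+0.085·T) = 0.2549 μm/a
  sum: 0.649 + 0.2549 → r_corr = 0.9039 μm/a
Convert to mass loss: 0.9039 μm/a × 7.14 g/cm³ = 6.454 g·m⁻²·a⁻¹

r_corr = 6.45 g·m⁻²·a⁻¹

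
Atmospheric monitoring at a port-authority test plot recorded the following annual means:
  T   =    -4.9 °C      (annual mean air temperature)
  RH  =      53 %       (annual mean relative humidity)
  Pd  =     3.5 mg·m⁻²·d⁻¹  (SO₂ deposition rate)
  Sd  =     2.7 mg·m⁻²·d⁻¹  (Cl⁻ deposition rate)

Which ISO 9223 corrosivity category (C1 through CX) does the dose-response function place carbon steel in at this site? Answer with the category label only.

C2

carbon steel: f(T) = +0.150·(T−10) [T≤10 °C] = -2.2350
  SO₂ term: 1.77·3.5^0.52·exp(0.02·53-2.2350) = 1.049
  Sd branch = 0.102·Sd^0.62·e^(0.033·RH+0.04·T) = 0.8923 μm/a
  sum: 1.049 + 0.8923 → r_corr = 1.941 μm/a
Category bounds: 1.3…25 μm/a bracket r_corr ⇒ C2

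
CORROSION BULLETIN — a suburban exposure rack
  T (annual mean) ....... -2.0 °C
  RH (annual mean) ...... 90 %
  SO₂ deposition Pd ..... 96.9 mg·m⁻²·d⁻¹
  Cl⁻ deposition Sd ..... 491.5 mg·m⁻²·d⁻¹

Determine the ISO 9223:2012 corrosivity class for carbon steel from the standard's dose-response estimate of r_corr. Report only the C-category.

C5

carbon steel: temperature factor f = +0.150·(-12.0) = -1.8000
  sulphur-dioxide contribution → 19.09 μm/a
  chloride contribution → 85.6 μm/a
  ⇒ r_corr(carbon steel) = 104.7 μm/a
Category bounds: 80…200 μm/a bracket r_corr ⇒ C5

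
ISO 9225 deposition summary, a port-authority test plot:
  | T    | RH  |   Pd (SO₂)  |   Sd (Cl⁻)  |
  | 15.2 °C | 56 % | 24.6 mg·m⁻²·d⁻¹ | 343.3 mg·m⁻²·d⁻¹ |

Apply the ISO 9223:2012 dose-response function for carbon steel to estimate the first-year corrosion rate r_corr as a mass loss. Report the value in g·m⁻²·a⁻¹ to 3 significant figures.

carbon steel: temperature factor f = -0.054·(5.2) = -0.2808
  SO₂ term: 1.77·24.6^0.52·exp(0.02·56-0.2808) = 21.66
  Cl⁻ term: 0.102·343.3^0.62·exp(0.033·56+0.04·15.2) = 44.4
  r_corr = 21.66 + 44.4 = 66.06 μm/a
Convert to mass loss: 66.06 μm/a × 7.85 g/cm³ = 518.6 g·m⁻²·a⁻¹

r_corr = 519 g·m⁻²·a⁻¹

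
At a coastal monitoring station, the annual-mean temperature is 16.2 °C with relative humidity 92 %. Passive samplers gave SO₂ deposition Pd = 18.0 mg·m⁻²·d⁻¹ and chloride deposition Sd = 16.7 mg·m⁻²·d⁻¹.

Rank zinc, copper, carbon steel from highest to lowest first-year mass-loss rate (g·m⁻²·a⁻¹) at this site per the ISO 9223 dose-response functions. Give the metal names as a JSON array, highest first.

zinc: T>10 °C ⇒ hinge -0.071·(16.2−10) = -0.4402
  SO₂ term: 0.0129·18.0^0.44·exp(0.046·92-0.4402) = 2.04
  Cl⁻ term: 0.0175·16.7^0.57·exp(0.008·92+0.085·16.2) = 0.7205
  sum: 2.04 + 0.7205 → r_corr = 2.761 μm/a
  mass loss = 2.761 μm/a × 7.14 g/cm³ = 19.71 g·m⁻²·a⁻¹
copper: T>10 °C ⇒ hinge -0.080·(16.2−10) = -0.4960
  SO₂ term: 0.0053·18.0^0.26·exp(0.059·92-0.4960) = 1.558
  Cl⁻ term: 0.01025·16.7^0.27·exp(0.036·92+0.049·16.2) = 1.33
  r_corr = 1.558 + 1.33 = 2.888 μm/a
  mass loss = 2.888 μm/a × 8.96 g/cm³ = 25.88 g·m⁻²·a⁻¹
carbon steel: T>10 °C ⇒ hinge -0.054·(16.2−10) = -0.3348
  Pd branch = 1.77·Pd^0.52·e^(0.02·RH+f) = 35.84 μm/a
  Cl⁻ term: 0.102·16.7^0.62·exp(0.033·92+0.04·16.2) = 23.26
  r_corr = 35.84 + 23.26 = 59.1 μm/a
  mass loss = 59.1 μm/a × 7.85 g/cm³ = 464 g·m⁻²·a⁻¹
Ordering by g·m⁻²·a⁻¹: carbon steel (464) > copper (25.9) > zinc (19.7)

["carbon steel", "copper", "zinc"]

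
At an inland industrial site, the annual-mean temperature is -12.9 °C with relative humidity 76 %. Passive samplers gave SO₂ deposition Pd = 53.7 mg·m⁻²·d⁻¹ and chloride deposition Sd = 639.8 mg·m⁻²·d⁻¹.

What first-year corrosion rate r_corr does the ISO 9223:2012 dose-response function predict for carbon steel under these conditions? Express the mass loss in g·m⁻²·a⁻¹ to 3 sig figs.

r_corr = 339 g·m⁻²·a⁻¹

carbon steel: temperature factor f = +0.150·(-22.9) = -3.4350
  sulphur-dioxide contribution → 2.07 μm/a
  chloride contribution → 41.06 μm/a
  total first-year rate 43.13 μm/a
Convert to mass loss: 43.13 μm/a × 7.85 g/cm³ = 338.6 g·m⁻²·a⁻¹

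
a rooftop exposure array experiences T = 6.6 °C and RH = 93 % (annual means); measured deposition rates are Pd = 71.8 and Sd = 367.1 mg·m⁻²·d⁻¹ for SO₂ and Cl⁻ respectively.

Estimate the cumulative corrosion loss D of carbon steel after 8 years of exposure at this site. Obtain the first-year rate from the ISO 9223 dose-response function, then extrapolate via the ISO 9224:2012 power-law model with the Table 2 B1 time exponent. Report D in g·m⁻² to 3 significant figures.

carbon steel: f(T) = +0.150·(T−10) [T≤10 °C] = -0.5100
  sulphur-dioxide contribution → 63.02 μm/a
  chloride contribution → 111.2 μm/a
  ⇒ r_corr(carbon steel) = 174.3 μm/a
Long-term exponent b (ISO 9224 Table 2, B1) = 0.523
  D(8) = 174.3 × 8^0.523 = 174.3 × 2.967 = 517 μm
  Mass loss = 517 μm × 7.85 g/cm³ = 4059 g·m⁻²

D(8) = 4.06e+03 g·m⁻²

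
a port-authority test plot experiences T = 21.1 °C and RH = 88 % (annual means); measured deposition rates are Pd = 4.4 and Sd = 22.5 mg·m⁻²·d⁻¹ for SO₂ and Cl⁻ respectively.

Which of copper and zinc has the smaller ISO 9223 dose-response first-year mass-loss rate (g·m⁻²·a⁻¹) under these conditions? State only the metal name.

copper: T>10 °C ⇒ hinge -0.080·(21.1−10) = -0.8880
  sulphur-dioxide contribution → 0.5765 μm/a
  chloride contribution → 1.587 μm/a
  total first-year rate 2.164 μm/a
  mass loss = 2.164 μm/a × 8.96 g/cm³ = 19.39 g·m⁻²·a⁻¹
zinc: temperature factor f = -0.071·(11.1) = -0.7881
  sulphur-dioxide contribution → 0.6449 μm/a
  chloride contribution → 1.254 μm/a
  total first-year rate 1.899 μm/a
  mass loss = 1.899 μm/a × 7.14 g/cm³ = 13.56 g·m⁻²·a⁻¹
Ordering by g·m⁻²·a⁻¹: copper (19.4) > zinc (13.6)

zinc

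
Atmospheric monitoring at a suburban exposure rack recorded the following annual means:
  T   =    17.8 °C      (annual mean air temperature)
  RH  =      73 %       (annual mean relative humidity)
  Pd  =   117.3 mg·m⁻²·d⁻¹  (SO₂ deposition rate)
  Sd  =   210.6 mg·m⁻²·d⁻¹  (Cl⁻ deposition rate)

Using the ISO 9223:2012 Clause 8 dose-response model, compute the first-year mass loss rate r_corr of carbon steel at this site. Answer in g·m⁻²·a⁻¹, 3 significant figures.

carbon steel: T>10 °C ⇒ hinge -0.054·(17.8−10) = -0.4212
  SO₂ term: 1.77·117.3^0.52·exp(0.02·73-0.4212) = 59.59
  Cl⁻ term: 0.102·210.6^0.62·exp(0.033·73+0.04·17.8) = 63.76
  r_corr = 59.59 + 63.76 = 123.4 μm/a
Convert to mass loss: 123.4 μm/a × 7.85 g/cm³ = 968.3 g·m⁻²·a⁻¹

r_corr = 968 g·m⁻²·a⁻¹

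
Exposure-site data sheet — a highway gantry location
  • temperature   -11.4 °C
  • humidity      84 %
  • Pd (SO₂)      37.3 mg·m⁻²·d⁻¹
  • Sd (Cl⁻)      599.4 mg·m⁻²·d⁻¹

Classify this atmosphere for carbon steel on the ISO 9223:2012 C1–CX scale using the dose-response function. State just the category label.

C4

carbon steel: T≤10 °C ⇒ hinge +0.150·(-11.4−10) = -3.2100
  Pd branch = 1.77·Pd^0.52·e^(0.02·RH+f) = 2.516 μm/a
  Sd branch = 0.102·Sd^0.62·e^(0.033·RH+0.04·T) = 54.53 μm/a
  r_corr = 2.516 + 54.53 = 57.04 μm/a
57 μm/a falls in (50, 80] for carbon steel → category C4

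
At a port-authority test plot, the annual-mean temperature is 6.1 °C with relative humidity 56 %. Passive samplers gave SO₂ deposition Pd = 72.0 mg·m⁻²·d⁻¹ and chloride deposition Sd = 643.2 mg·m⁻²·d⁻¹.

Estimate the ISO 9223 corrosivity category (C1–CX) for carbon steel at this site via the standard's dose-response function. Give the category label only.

carbon steel: T≤10 °C ⇒ hinge +0.150·(6.1−10) = -0.5850
  SO₂ term: 1.77·72.0^0.52·exp(0.02·56-0.5850) = 27.93
  Sd branch = 0.102·Sd^0.62·e^(0.033·RH+0.04·T) = 45.53 μm/a
  sum: 27.93 + 45.53 → r_corr = 73.47 μm/a
73.5 μm/a falls in (50, 80] for carbon steel → category C4

C4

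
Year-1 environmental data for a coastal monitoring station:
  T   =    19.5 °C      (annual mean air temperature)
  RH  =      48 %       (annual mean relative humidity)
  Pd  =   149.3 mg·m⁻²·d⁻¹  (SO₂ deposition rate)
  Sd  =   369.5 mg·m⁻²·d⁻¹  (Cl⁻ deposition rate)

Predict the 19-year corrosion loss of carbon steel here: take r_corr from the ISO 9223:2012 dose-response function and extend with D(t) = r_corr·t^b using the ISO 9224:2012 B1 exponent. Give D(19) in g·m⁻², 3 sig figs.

carbon steel: temperature factor f = -0.054·(9.5) = -0.5130
  Pd branch = 1.77·Pd^0.52·e^(0.02·RH+f) = 37.38 μm/a
  Cl⁻ term: 0.102·369.5^0.62·exp(0.033·48+0.04·19.5) = 42.38
  r_corr = 37.38 + 42.38 = 79.76 μm/a
Long-term exponent b (ISO 9224 Table 2, B1) = 0.523
  D(19) = 79.76 × 19^0.523 = 79.76 × 4.664 = 372 μm
  Mass loss = 372 μm × 7.85 g/cm³ = 2920 g·m⁻²

D(19) = 2.92e+03 g·m⁻²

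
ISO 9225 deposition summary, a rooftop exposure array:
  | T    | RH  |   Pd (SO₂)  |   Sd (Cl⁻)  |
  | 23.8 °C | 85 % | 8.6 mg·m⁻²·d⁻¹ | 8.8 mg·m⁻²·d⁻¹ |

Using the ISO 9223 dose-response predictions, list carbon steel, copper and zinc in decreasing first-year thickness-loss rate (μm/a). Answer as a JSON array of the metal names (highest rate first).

carbon steel: T>10 °C ⇒ hinge -0.054·(23.8−10) = -0.7452
  SO₂ term: 1.77·8.6^0.52·exp(0.02·85-0.7452) = 14.08
  Sd branch = 0.102·Sd^0.62·e^(0.033·RH+0.04·T) = 16.82 μm/a
  r_corr = 14.08 + 16.82 = 30.9 μm/a
copper: T>10 °C ⇒ hinge -0.080·(23.8−10) = -1.1040
  Pd branch = 0.0053·Pd^0.26·e^(0.059·RH+f) = 0.4632 μm/a
  Sd branch = 0.01025·Sd^0.27·e^(0.036·RH+0.049·T) = 1.262 μm/a
  sum: 0.4632 + 1.262 → r_corr = 1.725 μm/a
zinc: T>10 °C ⇒ hinge -0.071·(23.8−10) = -0.9798
  Pd branch = 0.0129·Pd^0.44·e^(0.046·RH+f) = 0.6228 μm/a
  Sd branch = 0.0175·Sd^0.57·e^(0.008·RH+0.085·T) = 0.9022 μm/a
  r_corr = 0.6228 + 0.9022 = 1.525 μm/a
Ordering by μm/a: carbon steel (30.9) > copper (1.73) > zinc (1.52)

["carbon steel", "copper", "zinc"]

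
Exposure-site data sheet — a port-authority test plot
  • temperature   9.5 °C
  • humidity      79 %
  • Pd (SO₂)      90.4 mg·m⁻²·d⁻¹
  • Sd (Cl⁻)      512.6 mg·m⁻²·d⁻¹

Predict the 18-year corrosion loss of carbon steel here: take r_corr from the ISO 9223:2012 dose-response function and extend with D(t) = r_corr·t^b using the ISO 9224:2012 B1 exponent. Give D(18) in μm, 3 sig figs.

D(18) = 815 μm

carbon steel: f(T) = +0.150·(T−10) [T≤10 °C] = -0.0750
  Pd branch = 1.77·Pd^0.52·e^(0.02·RH+f) = 82.95 μm/a
  Sd branch = 0.102·Sd^0.62·e^(0.033·RH+0.04·T) = 96.81 μm/a
  sum: 82.95 + 96.81 → r_corr = 179.8 μm/a
ISO 9224: D(t) = r_corr · t^b with b = 0.523 (carbon steel, B1)
  D(18) = 179.8 × 18^0.523 = 179.8 × 4.534 = 815 μm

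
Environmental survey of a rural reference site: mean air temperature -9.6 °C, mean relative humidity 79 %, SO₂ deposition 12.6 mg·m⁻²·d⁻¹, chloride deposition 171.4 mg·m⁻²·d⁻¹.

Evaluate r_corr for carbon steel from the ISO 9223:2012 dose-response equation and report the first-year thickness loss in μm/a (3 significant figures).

r_corr = 24.6 μm/a

carbon steel: T≤10 °C ⇒ hinge +0.150·(-9.6−10) = -2.9400
  Pd branch = 1.77·Pd^0.52·e^(0.02·RH+f) = 1.696 μm/a
  Cl⁻ term: 0.102·171.4^0.62·exp(0.033·79+0.04·-9.6) = 22.86
  r_corr = 1.696 + 22.86 = 24.56 μm/a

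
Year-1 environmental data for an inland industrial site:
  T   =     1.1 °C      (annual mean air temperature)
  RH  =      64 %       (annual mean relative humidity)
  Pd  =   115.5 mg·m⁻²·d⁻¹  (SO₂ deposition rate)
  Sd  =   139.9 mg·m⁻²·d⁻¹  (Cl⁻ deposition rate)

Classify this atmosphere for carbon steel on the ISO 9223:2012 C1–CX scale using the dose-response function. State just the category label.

C3

carbon steel: f(T) = +0.150·(T−10) [T≤10 °C] = -1.3350
  sulphur-dioxide contribution → 19.8 μm/a
  chloride contribution → 18.85 μm/a
  ⇒ r_corr(carbon steel) = 38.65 μm/a
38.6 μm/a falls in (25, 50] for carbon steel → category C3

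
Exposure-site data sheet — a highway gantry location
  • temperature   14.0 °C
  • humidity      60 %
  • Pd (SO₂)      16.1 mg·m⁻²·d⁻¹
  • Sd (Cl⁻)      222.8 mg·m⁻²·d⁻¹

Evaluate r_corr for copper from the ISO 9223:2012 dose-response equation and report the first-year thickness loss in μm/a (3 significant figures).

r_corr = 1.03 μm/a

copper: temperature factor f = -0.080·(4.0) = -0.3200
  Pd branch = 0.0053·Pd^0.26·e^(0.059·RH+f) = 0.2732 μm/a
  Sd branch = 0.01025·Sd^0.27·e^(0.036·RH+0.049·T) = 0.7597 μm/a
  r_corr = 0.2732 + 0.7597 = 1.033 μm/a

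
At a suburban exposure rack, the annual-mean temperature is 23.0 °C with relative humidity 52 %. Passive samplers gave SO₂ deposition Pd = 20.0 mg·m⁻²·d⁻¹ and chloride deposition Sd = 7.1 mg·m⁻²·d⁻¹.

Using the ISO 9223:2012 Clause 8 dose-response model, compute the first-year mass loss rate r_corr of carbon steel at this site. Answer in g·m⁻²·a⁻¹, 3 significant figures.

r_corr = 130 g·m⁻²·a⁻¹

carbon steel: temperature factor f = -0.054·(13.0) = -0.7020
  sulphur-dioxide contribution → 11.78 μm/a
  chloride contribution → 4.799 μm/a
  total first-year rate 16.58 μm/a
Convert to mass loss: 16.58 μm/a × 7.85 g/cm³ = 130.2 g·m⁻²·a⁻¹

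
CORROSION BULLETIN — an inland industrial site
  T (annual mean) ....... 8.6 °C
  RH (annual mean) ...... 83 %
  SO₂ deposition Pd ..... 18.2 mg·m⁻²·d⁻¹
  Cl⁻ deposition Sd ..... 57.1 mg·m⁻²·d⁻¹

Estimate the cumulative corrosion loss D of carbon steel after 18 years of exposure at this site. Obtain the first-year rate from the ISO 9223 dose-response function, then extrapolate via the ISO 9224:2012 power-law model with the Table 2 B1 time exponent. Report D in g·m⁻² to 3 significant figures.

carbon steel: temperature factor f = +0.150·(-1.4) = -0.2100
  SO₂ term: 1.77·18.2^0.52·exp(0.02·83-0.2100) = 34.11
  Sd branch = 0.102·Sd^0.62·e^(0.033·RH+0.04·T) = 27.33 μm/a
  r_corr = 34.11 + 27.33 = 61.44 μm/a
ISO 9224: D(t) = r_corr · t^b with b = 0.523 (carbon steel, B1)
  D(18) = 61.44 × 18^0.523 = 61.44 × 4.534 = 278.6 μm
  Mass loss = 278.6 μm × 7.85 g/cm³ = 2187 g·m⁻²

D(18) = 2.19e+03 g·m⁻²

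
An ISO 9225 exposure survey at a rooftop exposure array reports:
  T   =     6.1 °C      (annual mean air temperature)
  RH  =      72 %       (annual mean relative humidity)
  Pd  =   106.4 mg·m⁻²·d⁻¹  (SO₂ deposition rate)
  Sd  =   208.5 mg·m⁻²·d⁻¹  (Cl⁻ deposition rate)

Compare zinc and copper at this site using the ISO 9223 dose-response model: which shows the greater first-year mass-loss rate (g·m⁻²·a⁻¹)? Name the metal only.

zinc

zinc: T≤10 °C ⇒ hinge +0.038·(6.1−10) = -0.1482
  Pd branch = 0.0129·Pd^0.44·e^(0.046·RH+f) = 2.379 μm/a
  Cl⁻ term: 0.0175·208.5^0.57·exp(0.008·72+0.085·6.1) = 1.097
  r_corr = 2.379 + 1.097 = 3.477 μm/a
  mass loss = 3.477 μm/a × 7.14 g/cm³ = 24.82 g·m⁻²·a⁻¹
copper: T≤10 °C ⇒ hinge +0.126·(6.1−10) = -0.4914
  Pd branch = 0.0053·Pd^0.26·e^(0.059·RH+f) = 0.7634 μm/a
  Sd branch = 0.01025·Sd^0.27·e^(0.036·RH+0.049·T) = 0.7805 μm/a
  r_corr = 0.7634 + 0.7805 = 1.544 μm/a
  mass loss = 1.544 μm/a × 8.96 g/cm³ = 13.83 g·m⁻²·a⁻¹
Ordering by g·m⁻²·a⁻¹: zinc (24.8) > copper (13.8)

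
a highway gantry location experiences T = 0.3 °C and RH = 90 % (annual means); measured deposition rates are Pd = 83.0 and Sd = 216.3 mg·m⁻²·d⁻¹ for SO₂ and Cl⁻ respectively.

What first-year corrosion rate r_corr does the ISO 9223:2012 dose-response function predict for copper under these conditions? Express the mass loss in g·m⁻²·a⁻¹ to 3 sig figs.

r_corr = 19.1 g·m⁻²·a⁻¹

copper: f(T) = +0.126·(T−10) [T≤10 °C] = -1.2222
  Pd branch = 0.0053·Pd^0.26·e^(0.059·RH+f) = 0.9967 μm/a
  Cl⁻ term: 0.01025·216.3^0.27·exp(0.036·90+0.049·0.3) = 1.134
  sum: 0.9967 + 1.134 → r_corr = 2.131 μm/a
Convert to mass loss: 2.131 μm/a × 8.96 g/cm³ = 19.09 g·m⁻²·a⁻¹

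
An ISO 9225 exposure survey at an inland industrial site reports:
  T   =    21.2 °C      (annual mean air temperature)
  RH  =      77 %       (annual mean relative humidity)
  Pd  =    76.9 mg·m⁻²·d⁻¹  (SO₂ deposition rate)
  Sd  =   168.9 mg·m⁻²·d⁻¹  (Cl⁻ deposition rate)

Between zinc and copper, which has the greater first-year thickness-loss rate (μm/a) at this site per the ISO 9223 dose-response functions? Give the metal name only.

zinc: f(T) = -0.071·(T−10) [T>10 °C] = -0.7952
  sulphur-dioxide contribution → 1.359 μm/a
  chloride contribution → 3.655 μm/a
  ⇒ r_corr(zinc) = 5.015 μm/a
copper: f(T) = -0.080·(T−10) [T>10 °C] = -0.8960
  sulphur-dioxide contribution → 0.6288 μm/a
  chloride contribution → 1.85 μm/a
  ⇒ r_corr(copper) = 2.479 μm/a
Ordering by μm/a: zinc (5.01) > copper (2.48)

zinc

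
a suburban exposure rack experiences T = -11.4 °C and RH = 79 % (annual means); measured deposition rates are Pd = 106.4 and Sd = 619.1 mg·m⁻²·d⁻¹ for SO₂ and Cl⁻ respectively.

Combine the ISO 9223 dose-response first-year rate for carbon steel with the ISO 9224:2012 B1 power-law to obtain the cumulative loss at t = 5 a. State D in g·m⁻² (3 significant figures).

carbon steel: temperature factor f = +0.150·(-21.4) = -3.2100
  SO₂ term: 1.77·106.4^0.52·exp(0.02·79-3.2100) = 3.927
  Sd branch = 0.102·Sd^0.62·e^(0.033·RH+0.04·T) = 47.17 μm/a
  sum: 3.927 + 47.17 → r_corr = 51.1 μm/a
Power-law: D(5) = r_corr · 5^0.523
  D(5) = 51.1 × 5^0.523 = 51.1 × 2.32 = 118.6 μm
  Mass loss = 118.6 μm × 7.85 g/cm³ = 930.7 g·m⁻²

D(5) = 931 g·m⁻²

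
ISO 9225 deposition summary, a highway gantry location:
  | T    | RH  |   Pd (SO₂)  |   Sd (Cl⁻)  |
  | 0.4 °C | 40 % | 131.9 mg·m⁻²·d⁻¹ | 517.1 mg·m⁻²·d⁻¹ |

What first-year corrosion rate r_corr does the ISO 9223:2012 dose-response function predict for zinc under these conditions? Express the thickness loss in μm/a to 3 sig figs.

r_corr = 1.36 μm/a

zinc: T≤10 °C ⇒ hinge +0.038·(0.4−10) = -0.3648
  sulphur-dioxide contribution → 0.4832 μm/a
  chloride contribution → 0.878 μm/a
  ⇒ r_corr(zinc) = 1.361 μm/a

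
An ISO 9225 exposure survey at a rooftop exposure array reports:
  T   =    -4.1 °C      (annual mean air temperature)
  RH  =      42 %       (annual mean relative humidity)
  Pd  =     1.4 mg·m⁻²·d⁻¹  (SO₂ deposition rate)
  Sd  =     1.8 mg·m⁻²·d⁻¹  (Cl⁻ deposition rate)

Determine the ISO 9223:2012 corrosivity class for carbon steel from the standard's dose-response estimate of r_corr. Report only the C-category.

carbon steel: f(T) = +0.150·(T−10) [T≤10 °C] = -2.1150
  SO₂ term: 1.77·1.4^0.52·exp(0.02·42-2.1150) = 0.5892
  Cl⁻ term: 0.102·1.8^0.62·exp(0.033·42+0.04·-4.1) = 0.4984
  r_corr = 0.5892 + 0.4984 = 1.088 μm/a
Category bounds: 0…1.3 μm/a bracket r_corr ⇒ C1

C1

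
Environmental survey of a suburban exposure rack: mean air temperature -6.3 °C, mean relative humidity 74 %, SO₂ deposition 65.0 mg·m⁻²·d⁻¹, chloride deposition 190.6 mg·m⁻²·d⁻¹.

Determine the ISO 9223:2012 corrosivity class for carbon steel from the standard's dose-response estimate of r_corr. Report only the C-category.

C3

carbon steel: temperature factor f = +0.150·(-16.3) = -2.4450
  SO₂ term: 1.77·65.0^0.52·exp(0.02·74-2.4450) = 5.91
  Cl⁻ term: 0.102·190.6^0.62·exp(0.033·74+0.04·-6.3) = 23.63
  sum: 5.91 + 23.63 → r_corr = 29.54 μm/a
Category bounds: 25…50 μm/a bracket r_corr ⇒ C3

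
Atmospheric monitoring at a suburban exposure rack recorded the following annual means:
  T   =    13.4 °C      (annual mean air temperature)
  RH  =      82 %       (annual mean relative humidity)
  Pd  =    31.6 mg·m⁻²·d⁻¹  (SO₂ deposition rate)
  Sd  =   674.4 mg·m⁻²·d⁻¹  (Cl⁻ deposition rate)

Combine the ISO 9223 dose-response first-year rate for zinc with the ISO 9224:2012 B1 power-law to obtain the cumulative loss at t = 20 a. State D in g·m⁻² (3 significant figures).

zinc: temperature factor f = -0.071·(3.4) = -0.2414
  sulphur-dioxide contribution → 2.013 μm/a
  chloride contribution → 4.316 μm/a
  total first-year rate 6.329 μm/a
ISO 9224: D(t) = r_corr · t^b with b = 0.813 (zinc, B1)
  D(20) = 6.329 × 20^0.813 = 6.329 × 11.42 = 72.29 μm
  Mass loss = 72.29 μm × 7.14 g/cm³ = 516.1 g·m⁻²

D(20) = 516 g·m⁻²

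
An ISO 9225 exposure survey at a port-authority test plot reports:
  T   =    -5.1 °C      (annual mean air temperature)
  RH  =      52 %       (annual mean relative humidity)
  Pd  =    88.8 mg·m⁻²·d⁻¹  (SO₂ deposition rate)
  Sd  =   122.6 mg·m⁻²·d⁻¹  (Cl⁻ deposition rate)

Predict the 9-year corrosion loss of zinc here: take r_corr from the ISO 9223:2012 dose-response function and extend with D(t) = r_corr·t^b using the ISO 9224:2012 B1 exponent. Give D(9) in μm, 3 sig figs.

D(9) = 5.01 μm

zinc: f(T) = +0.038·(T−10) [T≤10 °C] = -0.5738
  SO₂ term: 0.0129·88.8^0.44·exp(0.046·52-0.5738) = 0.5722
  Sd branch = 0.0175·Sd^0.57·e^(0.008·RH+0.085·T) = 0.2666 μm/a
  sum: 0.5722 + 0.2666 → r_corr = 0.8388 μm/a
Power-law: D(9) = r_corr · 9^0.813
  D(9) = 0.8388 × 9^0.813 = 0.8388 × 5.968 = 5.006 μm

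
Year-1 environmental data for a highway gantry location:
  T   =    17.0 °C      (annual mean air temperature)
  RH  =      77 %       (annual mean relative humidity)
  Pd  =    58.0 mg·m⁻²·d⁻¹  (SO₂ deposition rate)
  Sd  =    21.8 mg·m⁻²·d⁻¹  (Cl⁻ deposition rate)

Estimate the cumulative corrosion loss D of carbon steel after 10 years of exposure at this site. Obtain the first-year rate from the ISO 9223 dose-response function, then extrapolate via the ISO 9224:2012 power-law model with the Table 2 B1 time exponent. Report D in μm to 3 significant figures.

carbon steel: temperature factor f = -0.054·(7.0) = -0.3780
  SO₂ term: 1.77·58.0^0.52·exp(0.02·77-0.3780) = 46.73
  Cl⁻ term: 0.102·21.8^0.62·exp(0.033·77+0.04·17.0) = 17.27
  r_corr = 46.73 + 17.27 = 64 μm/a
ISO 9224: D(t) = r_corr · t^b with b = 0.523 (carbon steel, B1)
  D(10) = 64 × 10^0.523 = 64 × 3.334 = 213.4 μm

D(10) = 213 μm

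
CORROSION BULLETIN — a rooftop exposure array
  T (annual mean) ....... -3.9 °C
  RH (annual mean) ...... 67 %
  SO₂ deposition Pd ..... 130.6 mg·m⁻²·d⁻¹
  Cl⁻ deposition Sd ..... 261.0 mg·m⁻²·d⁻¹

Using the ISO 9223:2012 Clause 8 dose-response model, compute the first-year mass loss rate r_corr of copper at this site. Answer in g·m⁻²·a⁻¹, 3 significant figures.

r_corr = 5.33 g·m⁻²·a⁻¹

copper: T≤10 °C ⇒ hinge +0.126·(-3.9−10) = -1.7514
  Pd branch = 0.0053·Pd^0.26·e^(0.059·RH+f) = 0.17 μm/a
  Sd branch = 0.01025·Sd^0.27·e^(0.036·RH+0.049·T) = 0.4244 μm/a
  r_corr = 0.17 + 0.4244 = 0.5944 μm/a
Convert to mass loss: 0.5944 μm/a × 8.96 g/cm³ = 5.326 g·m⁻²·a⁻¹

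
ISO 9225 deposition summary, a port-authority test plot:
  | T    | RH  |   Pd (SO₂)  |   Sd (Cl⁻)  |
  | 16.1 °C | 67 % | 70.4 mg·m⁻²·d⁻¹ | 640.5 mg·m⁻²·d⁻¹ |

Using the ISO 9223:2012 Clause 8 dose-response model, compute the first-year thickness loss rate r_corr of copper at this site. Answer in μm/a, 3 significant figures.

r_corr = 1.95 μm/a

copper: f(T) = -0.080·(T−10) [T>10 °C] = -0.4880
  sulphur-dioxide contribution → 0.5122 μm/a
  chloride contribution → 1.441 μm/a
  ⇒ r_corr(copper) = 1.953 μm/a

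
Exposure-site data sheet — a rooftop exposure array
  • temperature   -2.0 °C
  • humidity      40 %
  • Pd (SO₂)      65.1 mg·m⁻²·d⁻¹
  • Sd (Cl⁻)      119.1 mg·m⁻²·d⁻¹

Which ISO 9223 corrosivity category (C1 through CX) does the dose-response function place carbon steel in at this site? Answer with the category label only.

carbon steel: temperature factor f = +0.150·(-12.0) = -1.8000
  sulphur-dioxide contribution → 5.711 μm/a
  chloride contribution → 6.826 μm/a
  ⇒ r_corr(carbon steel) = 12.54 μm/a
ISO 9223 Table 2 (carbon steel): 1.3 < 12.5 ≤ 25 μm/a ⇒ C2

C2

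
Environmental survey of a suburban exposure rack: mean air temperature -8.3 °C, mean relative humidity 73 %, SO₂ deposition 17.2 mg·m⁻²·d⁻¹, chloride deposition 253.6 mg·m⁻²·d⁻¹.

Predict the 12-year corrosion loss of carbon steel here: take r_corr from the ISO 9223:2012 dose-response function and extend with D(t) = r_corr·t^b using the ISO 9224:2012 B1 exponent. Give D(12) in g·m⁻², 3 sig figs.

carbon steel: temperature factor f = +0.150·(-18.3) = -2.7450
  sulphur-dioxide contribution → 2.15 μm/a
  chloride contribution → 25.19 μm/a
  total first-year rate 27.34 μm/a
Long-term exponent b (ISO 9224 Table 2, B1) = 0.523
  D(12) = 27.34 × 12^0.523 = 27.34 × 3.668 = 100.3 μm
  Mass loss = 100.3 μm × 7.85 g/cm³ = 787.1 g·m⁻²

D(12) = 787 g·m⁻²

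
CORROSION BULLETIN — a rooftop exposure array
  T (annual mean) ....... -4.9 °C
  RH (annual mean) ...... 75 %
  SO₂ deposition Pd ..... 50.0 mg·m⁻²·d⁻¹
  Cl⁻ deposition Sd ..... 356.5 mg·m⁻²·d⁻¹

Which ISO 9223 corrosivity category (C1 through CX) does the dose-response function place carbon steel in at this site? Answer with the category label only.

carbon steel: f(T) = +0.150·(T−10) [T≤10 °C] = -2.2350
  Pd branch = 1.77·Pd^0.52·e^(0.02·RH+f) = 6.49 μm/a
  Cl⁻ term: 0.102·356.5^0.62·exp(0.033·75+0.04·-4.9) = 38.07
  sum: 6.49 + 38.07 → r_corr = 44.56 μm/a
ISO 9223 Table 2 (carbon steel): 25 < 44.6 ≤ 50 μm/a ⇒ C3

C3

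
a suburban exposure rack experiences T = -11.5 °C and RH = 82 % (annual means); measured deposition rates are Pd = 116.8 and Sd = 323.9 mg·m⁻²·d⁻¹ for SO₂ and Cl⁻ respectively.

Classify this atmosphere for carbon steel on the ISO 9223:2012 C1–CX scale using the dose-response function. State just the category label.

C3

carbon steel: f(T) = +0.150·(T−10) [T≤10 °C] = -3.2250
  SO₂ term: 1.77·116.8^0.52·exp(0.02·82-3.2250) = 4.312
  Cl⁻ term: 0.102·323.9^0.62·exp(0.033·82+0.04·-11.5) = 34.71
  r_corr = 4.312 + 34.71 = 39.02 μm/a
39 μm/a falls in (25, 50] for carbon steel → category C3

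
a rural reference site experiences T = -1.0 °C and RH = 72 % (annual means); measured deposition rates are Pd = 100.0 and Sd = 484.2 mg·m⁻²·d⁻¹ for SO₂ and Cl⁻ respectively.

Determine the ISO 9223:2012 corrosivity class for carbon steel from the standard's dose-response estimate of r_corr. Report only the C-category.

carbon steel: T≤10 °C ⇒ hinge +0.150·(-1.0−10) = -1.6500
  sulphur-dioxide contribution → 15.73 μm/a
  chloride contribution → 48.73 μm/a
  total first-year rate 64.47 μm/a
Category bounds: 50…80 μm/a bracket r_corr ⇒ C4

C4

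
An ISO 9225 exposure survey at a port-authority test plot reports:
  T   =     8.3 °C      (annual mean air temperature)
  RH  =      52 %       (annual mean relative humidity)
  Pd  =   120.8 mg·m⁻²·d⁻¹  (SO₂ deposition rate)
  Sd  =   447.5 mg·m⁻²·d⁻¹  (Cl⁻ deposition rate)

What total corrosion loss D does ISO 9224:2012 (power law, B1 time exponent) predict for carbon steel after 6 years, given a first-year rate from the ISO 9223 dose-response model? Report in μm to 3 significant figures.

carbon steel: temperature factor f = +0.150·(-1.7) = -0.2550
  SO₂ term: 1.77·120.8^0.52·exp(0.02·52-0.2550) = 46.94
  Sd branch = 0.102·Sd^0.62·e^(0.033·RH+0.04·T) = 34.8 μm/a
  r_corr = 46.94 + 34.8 = 81.74 μm/a
Power-law: D(6) = r_corr · 6^0.523
  D(6) = 81.74 × 6^0.523 = 81.74 × 2.553 = 208.6 μm

D(6) = 209 μm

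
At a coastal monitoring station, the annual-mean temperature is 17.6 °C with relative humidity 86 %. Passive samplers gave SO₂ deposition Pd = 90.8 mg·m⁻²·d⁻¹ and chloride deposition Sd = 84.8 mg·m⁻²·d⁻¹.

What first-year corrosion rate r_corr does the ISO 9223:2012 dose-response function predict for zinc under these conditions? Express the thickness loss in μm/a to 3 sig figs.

r_corr = 4.81 μm/a

zinc: f(T) = -0.071·(T−10) [T>10 °C] = -0.5396
  sulphur-dioxide contribution → 2.857 μm/a
  chloride contribution → 1.953 μm/a
  total first-year rate 4.81 μm/a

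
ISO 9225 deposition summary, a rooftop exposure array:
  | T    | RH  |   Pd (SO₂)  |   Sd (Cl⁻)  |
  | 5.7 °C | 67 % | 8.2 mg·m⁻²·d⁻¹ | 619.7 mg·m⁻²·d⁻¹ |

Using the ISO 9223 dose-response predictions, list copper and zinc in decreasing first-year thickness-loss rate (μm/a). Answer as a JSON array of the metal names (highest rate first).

["zinc", "copper"]

copper: f(T) = +0.126·(T−10) [T≤10 °C] = -0.5418
  Pd branch = 0.0053·Pd^0.26·e^(0.059·RH+f) = 0.2775 μm/a
  Sd branch = 0.01025·Sd^0.27·e^(0.036·RH+0.049·T) = 0.8579 μm/a
  r_corr = 0.2775 + 0.8579 = 1.135 μm/a
zinc: T≤10 °C ⇒ hinge +0.038·(5.7−10) = -0.1634
  Pd branch = 0.0129·Pd^0.44·e^(0.046·RH+f) = 0.6028 μm/a
  Cl⁻ term: 0.0175·619.7^0.57·exp(0.008·67+0.085·5.7) = 1.896
  r_corr = 0.6028 + 1.896 = 2.499 μm/a
Ordering by μm/a: zinc (2.5) > copper (1.14)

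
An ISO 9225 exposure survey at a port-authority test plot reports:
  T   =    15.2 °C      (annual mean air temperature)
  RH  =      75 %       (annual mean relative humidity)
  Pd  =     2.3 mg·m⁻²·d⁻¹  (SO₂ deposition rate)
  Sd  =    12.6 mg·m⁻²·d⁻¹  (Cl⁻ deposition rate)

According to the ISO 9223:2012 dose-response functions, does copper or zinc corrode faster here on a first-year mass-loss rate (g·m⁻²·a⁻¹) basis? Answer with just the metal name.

copper

copper: f(T) = -0.080·(T−10) [T>10 °C] = -0.4160
  sulphur-dioxide contribution → 0.3626 μm/a
  chloride contribution → 0.6366 μm/a
  ⇒ r_corr(copper) = 0.9992 μm/a
  mass loss = 0.9992 μm/a × 8.96 g/cm³ = 8.953 g·m⁻²·a⁻¹
zinc: temperature factor f = -0.071·(5.2) = -0.3692
  sulphur-dioxide contribution → 0.4053 μm/a
  chloride contribution → 0.492 μm/a
  ⇒ r_corr(zinc) = 0.8972 μm/a
  mass loss = 0.8972 μm/a × 7.14 g/cm³ = 6.406 g·m⁻²·a⁻¹
Ordering by g·m⁻²·a⁻¹: copper (8.95) > zinc (6.41)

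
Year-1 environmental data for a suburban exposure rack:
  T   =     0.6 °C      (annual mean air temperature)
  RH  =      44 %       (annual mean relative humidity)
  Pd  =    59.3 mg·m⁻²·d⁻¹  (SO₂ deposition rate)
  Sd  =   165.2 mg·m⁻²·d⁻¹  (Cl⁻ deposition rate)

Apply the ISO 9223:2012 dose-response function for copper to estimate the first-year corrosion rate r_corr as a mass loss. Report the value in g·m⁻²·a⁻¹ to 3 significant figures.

r_corr = 2.39 g·m⁻²·a⁻¹

copper: f(T) = +0.126·(T−10) [T≤10 °C] = -1.1844
  sulphur-dioxide contribution → 0.06285 μm/a
  chloride contribution → 0.2043 μm/a
  total first-year rate 0.2672 μm/a
Convert to mass loss: 0.2672 μm/a × 8.96 g/cm³ = 2.394 g·m⁻²·a⁻¹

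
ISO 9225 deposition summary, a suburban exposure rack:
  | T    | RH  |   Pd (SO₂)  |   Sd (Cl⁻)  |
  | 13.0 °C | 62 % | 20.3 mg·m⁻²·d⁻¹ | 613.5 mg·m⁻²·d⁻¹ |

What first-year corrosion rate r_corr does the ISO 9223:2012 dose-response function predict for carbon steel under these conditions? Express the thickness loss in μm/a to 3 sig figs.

r_corr = 95.9 μm/a

carbon steel: temperature factor f = -0.054·(3.0) = -0.1620
  Pd branch = 1.77·Pd^0.52·e^(0.02·RH+f) = 24.89 μm/a
  Sd branch = 0.102·Sd^0.62·e^(0.033·RH+0.04·T) = 71.03 μm/a
  r_corr = 24.89 + 71.03 = 95.92 μm/a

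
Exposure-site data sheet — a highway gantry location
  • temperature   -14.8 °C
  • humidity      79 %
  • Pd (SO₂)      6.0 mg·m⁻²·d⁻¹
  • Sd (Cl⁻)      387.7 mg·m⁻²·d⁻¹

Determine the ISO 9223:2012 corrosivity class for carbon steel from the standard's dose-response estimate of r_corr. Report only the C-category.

C3

carbon steel: f(T) = +0.150·(T−10) [T≤10 °C] = -3.7200
  sulphur-dioxide contribution → 0.5287 μm/a
  chloride contribution → 30.8 μm/a
  total first-year rate 31.33 μm/a
31.3 μm/a falls in (25, 50] for carbon steel → category C3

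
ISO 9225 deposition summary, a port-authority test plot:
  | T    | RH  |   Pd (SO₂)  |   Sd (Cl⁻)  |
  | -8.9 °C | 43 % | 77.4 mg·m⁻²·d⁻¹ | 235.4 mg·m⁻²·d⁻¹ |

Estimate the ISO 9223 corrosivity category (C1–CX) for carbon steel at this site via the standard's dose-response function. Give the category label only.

carbon steel: temperature factor f = +0.150·(-18.9) = -2.8350
  Pd branch = 1.77·Pd^0.52·e^(0.02·RH+f) = 2.357 μm/a
  Sd branch = 0.102·Sd^0.62·e^(0.033·RH+0.04·T) = 8.725 μm/a
  sum: 2.357 + 8.725 → r_corr = 11.08 μm/a
Category bounds: 1.3…25 μm/a bracket r_corr ⇒ C2

C2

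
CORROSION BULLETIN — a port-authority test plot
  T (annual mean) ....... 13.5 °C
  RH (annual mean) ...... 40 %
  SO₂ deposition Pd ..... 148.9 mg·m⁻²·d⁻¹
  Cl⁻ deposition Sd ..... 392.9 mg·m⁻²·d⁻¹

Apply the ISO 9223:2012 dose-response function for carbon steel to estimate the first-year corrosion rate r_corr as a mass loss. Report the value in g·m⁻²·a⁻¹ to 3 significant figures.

carbon steel: temperature factor f = -0.054·(3.5) = -0.1890
  SO₂ term: 1.77·148.9^0.52·exp(0.02·40-0.1890) = 43.98
  Cl⁻ term: 0.102·392.9^0.62·exp(0.033·40+0.04·13.5) = 26.6
  r_corr = 43.98 + 26.6 = 70.58 μm/a
Convert to mass loss: 70.58 μm/a × 7.85 g/cm³ = 554 g·m⁻²·a⁻¹

r_corr = 554 g·m⁻²·a⁻¹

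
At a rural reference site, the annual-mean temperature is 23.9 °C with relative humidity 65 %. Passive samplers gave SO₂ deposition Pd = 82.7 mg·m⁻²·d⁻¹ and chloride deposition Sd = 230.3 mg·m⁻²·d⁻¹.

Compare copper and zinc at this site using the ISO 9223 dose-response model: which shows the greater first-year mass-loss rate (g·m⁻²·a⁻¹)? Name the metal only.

zinc

copper: temperature factor f = -0.080·(13.9) = -1.1120
  SO₂ term: 0.0053·82.7^0.26·exp(0.059·65-1.1120) = 0.2543
  Cl⁻ term: 0.01025·230.3^0.27·exp(0.036·65+0.049·23.9) = 1.491
  sum: 0.2543 + 1.491 → r_corr = 1.745 μm/a
  mass loss = 1.745 μm/a × 8.96 g/cm³ = 15.64 g·m⁻²·a⁻¹
zinc: T>10 °C ⇒ hinge -0.071·(23.9−10) = -0.9869
  Pd branch = 0.0129·Pd^0.44·e^(0.046·RH+f) = 0.6672 μm/a
  Sd branch = 0.0175·Sd^0.57·e^(0.008·RH+0.085·T) = 4.985 μm/a
  r_corr = 0.6672 + 4.985 = 5.652 μm/a
  mass loss = 5.652 μm/a × 7.14 g/cm³ = 40.35 g·m⁻²·a⁻¹
Ordering by g·m⁻²·a⁻¹: zinc (40.4) > copper (15.6)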